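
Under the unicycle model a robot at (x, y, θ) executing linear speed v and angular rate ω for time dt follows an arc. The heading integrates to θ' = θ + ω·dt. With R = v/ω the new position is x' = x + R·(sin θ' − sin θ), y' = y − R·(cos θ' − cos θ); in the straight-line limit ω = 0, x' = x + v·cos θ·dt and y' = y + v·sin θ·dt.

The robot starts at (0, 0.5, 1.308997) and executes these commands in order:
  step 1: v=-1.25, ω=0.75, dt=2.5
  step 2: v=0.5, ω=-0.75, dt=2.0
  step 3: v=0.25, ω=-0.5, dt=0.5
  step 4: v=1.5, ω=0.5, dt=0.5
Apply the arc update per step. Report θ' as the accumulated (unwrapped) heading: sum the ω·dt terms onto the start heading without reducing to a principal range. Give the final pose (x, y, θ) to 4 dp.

(1.0002, -0.1331, 1.6840)

step 1: θ'=3.1840 (R=-1.6667) → pose (1.6805, -1.5965, 3.1840)
step 2: θ'=1.6840 (R=-0.6667) → pose (0.9899, -1.0058, 1.6840)
step 3: θ'=1.4340 (R=-0.5000) → pose (0.9913, -0.8811, 1.4340)
step 4: θ'=1.6840 (R=3.0000) → pose (1.0002, -0.1331, 1.6840)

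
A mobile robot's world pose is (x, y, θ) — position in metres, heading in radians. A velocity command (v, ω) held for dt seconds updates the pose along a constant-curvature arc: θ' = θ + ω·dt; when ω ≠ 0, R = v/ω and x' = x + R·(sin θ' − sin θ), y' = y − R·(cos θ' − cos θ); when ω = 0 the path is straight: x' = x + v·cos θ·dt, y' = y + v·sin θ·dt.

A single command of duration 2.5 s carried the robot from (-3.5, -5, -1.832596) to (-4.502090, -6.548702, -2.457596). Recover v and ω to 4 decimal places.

v = 0.7500, ω = -0.2500

Δθ = -2.457596 − -1.832596 = -0.625000
ω = Δθ/dt = -0.625000/2.5 = -0.2500
R = −Δy/(cos θ' − cos θ) = -3.0000
v = R·ω = -3.0000·-0.2500 = 0.7500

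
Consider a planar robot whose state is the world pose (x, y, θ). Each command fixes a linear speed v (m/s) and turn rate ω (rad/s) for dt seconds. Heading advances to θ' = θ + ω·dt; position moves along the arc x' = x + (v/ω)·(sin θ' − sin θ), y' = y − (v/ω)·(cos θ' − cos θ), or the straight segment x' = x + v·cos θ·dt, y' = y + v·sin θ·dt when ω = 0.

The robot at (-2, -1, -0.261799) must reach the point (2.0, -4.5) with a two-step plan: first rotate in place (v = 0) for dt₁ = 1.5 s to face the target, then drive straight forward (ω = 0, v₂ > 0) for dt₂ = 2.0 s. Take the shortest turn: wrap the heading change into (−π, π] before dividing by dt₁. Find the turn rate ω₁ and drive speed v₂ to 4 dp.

ω₁ = -0.3047, v₂ = 2.6575

heading to target = atan2(-4.5−-1, 2−-2) = -0.7188
Δθ = wrap(-0.7188 − -0.2618) = -0.4570; ω₁ = Δθ/dt₁ = -0.3047
distance = √((2−-2)² + (-4.5−-1)²) = 5.3151; v₂ = distance/dt₂ = 2.6575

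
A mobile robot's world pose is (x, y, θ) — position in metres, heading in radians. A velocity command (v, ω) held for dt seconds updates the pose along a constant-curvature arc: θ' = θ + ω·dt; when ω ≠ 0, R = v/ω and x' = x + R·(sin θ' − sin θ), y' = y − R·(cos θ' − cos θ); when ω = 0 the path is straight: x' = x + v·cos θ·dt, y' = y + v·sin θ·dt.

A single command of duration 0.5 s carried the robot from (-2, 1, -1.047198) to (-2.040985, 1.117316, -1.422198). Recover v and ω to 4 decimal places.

Δθ = -1.422198 − -1.047198 = -0.375000
ω = Δθ/dt = -0.375000/0.5 = -0.7500
R = −Δy/(cos θ' − cos θ) = 0.3333
v = R·ω = 0.3333·-0.7500 = -0.2500

v = -0.2500, ω = -0.7500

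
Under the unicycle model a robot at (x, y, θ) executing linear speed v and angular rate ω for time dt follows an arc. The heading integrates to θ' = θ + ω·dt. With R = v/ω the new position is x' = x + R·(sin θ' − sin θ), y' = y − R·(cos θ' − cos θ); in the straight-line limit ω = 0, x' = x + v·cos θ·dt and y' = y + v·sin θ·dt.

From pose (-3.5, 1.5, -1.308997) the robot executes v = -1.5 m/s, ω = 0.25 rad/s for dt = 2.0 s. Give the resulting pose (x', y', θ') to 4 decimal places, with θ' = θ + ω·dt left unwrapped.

θ' = -1.3090 + 0.25·2.0 = -0.8090
R = v/ω = -1.5/0.25 = -6.0000
x' = -3.5 + -6.0000·(sin -0.8090 − sin -1.3090) = -4.9540
y' = 1.5 − -6.0000·(cos -0.8090 − cos -1.3090) = 4.0884

(-4.9540, 4.0884, -0.8090)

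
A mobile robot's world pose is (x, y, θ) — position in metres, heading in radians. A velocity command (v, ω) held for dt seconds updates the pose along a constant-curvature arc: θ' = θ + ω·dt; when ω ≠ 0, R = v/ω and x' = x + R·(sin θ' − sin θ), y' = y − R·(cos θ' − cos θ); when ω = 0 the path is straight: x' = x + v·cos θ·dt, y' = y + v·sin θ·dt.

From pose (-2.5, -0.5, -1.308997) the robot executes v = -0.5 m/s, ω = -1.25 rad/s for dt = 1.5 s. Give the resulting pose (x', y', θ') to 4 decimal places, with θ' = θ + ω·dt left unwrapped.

(-2.0967, 0.0032, -3.1840)

θ' = -1.3090 + -1.25·1.5 = -3.1840
R = v/ω = -0.5/-1.25 = 0.4000
x' = -2.5 + 0.4000·(sin -3.1840 − sin -1.3090) = -2.0967
y' = -0.5 − 0.4000·(cos -3.1840 − cos -1.3090) = 0.0032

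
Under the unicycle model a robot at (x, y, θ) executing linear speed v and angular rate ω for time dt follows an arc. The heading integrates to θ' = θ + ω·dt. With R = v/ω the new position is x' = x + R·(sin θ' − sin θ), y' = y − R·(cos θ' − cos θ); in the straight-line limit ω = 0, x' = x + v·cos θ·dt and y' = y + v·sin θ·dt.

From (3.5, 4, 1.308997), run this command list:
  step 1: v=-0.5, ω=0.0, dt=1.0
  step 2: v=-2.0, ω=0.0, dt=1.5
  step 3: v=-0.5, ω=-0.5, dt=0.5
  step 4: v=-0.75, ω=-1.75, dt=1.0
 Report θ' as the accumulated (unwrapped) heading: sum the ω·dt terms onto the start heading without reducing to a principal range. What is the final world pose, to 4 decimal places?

(1.8533, 0.2680, -0.6910)

step 1: θ'=1.3090 (straight) → pose (3.3706, 3.5170, 1.3090)
step 2: θ'=1.3090 (straight) → pose (2.5941, 0.6193, 1.3090)
step 3: θ'=1.0590 (R=1.0000) → pose (2.5001, 0.3883, 1.0590)
step 4: θ'=-0.6910 (R=0.4286) → pose (1.8533, 0.2680, -0.6910)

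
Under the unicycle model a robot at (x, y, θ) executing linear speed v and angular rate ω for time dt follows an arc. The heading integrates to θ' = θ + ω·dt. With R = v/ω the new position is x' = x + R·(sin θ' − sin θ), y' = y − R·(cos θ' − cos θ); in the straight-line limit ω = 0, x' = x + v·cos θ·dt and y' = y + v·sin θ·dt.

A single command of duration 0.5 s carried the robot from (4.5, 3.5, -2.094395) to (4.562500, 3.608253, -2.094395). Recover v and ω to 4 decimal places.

v = -0.2500, ω = 0.0000

Δθ = -2.094395 − -2.094395 = 0.000000
ω = Δθ/dt = 0.000000/0.5 = 0.0000
ω = 0 → v = (Δx·cos θ + Δy·sin θ)/dt = -0.2500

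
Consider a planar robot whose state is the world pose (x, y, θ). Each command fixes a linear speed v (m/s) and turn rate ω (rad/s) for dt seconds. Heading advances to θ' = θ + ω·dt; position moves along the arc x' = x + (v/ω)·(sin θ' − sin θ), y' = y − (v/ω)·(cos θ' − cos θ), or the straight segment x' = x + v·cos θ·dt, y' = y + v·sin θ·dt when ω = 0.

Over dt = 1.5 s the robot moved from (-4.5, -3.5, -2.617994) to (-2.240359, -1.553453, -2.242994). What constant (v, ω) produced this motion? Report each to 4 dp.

Δθ = -2.242994 − -2.617994 = 0.375000
ω = Δθ/dt = 0.375000/1.5 = 0.2500
R = Δx/(sin θ' − sin θ) = -8.0000
v = R·ω = -8.0000·0.2500 = -2.0000

v = -2.0000, ω = 0.2500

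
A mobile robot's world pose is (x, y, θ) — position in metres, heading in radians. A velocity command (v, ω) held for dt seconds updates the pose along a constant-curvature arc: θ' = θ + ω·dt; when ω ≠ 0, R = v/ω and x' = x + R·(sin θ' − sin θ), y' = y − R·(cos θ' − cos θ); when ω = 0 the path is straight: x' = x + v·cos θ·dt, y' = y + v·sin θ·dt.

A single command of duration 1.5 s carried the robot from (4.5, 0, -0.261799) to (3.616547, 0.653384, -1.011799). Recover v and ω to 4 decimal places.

v = -0.7500, ω = -0.5000

Δθ = -1.011799 − -0.261799 = -0.750000
ω = Δθ/dt = -0.750000/1.5 = -0.5000
R = Δx/(sin θ' − sin θ) = 1.5000
v = R·ω = 1.5000·-0.5000 = -0.7500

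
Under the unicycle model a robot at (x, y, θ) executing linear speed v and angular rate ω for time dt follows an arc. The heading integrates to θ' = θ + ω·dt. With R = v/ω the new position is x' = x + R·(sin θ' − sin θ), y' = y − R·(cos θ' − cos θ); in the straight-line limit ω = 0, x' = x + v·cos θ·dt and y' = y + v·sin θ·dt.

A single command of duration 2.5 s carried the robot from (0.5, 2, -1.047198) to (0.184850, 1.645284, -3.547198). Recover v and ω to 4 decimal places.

v = 0.2500, ω = -1.0000

Δθ = -3.547198 − -1.047198 = -2.500000
ω = Δθ/dt = -2.500000/2.5 = -1.0000
R = −Δy/(cos θ' − cos θ) = -0.2500
v = R·ω = -0.2500·-1.0000 = 0.2500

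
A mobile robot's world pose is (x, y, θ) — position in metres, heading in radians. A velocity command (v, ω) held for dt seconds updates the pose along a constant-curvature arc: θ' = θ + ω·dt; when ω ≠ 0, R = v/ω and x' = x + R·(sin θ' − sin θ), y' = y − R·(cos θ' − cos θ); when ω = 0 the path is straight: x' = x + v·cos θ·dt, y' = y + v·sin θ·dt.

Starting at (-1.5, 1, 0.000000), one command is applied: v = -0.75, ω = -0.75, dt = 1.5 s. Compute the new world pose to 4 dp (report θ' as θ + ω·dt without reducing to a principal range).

(-2.4023, 1.5688, -1.1250)

θ' = 0.0000 + -0.75·1.5 = -1.1250
R = v/ω = -0.75/-0.75 = 1.0000
x' = -1.5 + 1.0000·(sin -1.1250 − sin 0.0000) = -2.4023
y' = 1 − 1.0000·(cos -1.1250 − cos 0.0000) = 1.5688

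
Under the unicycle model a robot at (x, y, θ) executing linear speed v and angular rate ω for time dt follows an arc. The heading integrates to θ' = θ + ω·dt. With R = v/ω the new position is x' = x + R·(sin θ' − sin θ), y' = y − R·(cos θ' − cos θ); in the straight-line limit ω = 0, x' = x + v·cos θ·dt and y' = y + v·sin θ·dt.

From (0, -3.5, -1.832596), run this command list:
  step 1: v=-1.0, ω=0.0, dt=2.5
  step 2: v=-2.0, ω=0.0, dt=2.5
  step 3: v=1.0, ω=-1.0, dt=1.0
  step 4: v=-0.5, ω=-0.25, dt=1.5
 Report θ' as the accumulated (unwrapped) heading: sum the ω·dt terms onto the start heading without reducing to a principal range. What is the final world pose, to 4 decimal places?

(2.0194, 3.1410, -3.2076)

step 1: θ'=-1.8326 (straight) → pose (0.6470, -1.0852, -1.8326)
step 2: θ'=-1.8326 (straight) → pose (1.9411, 3.7444, -1.8326)
step 3: θ'=-2.8326 (R=-1.0000) → pose (1.2793, 3.0506, -2.8326)
step 4: θ'=-3.2076 (R=2.0000) → pose (2.0194, 3.1410, -3.2076)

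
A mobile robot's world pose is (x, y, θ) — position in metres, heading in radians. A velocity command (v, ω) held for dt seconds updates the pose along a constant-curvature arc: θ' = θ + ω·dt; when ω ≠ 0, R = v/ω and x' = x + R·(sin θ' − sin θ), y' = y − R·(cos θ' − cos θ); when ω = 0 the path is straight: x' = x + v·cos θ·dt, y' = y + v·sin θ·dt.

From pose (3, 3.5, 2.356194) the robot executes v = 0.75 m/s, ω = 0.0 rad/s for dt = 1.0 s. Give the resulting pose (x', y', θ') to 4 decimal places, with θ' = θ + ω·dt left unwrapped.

(2.4697, 4.0303, 2.3562)

θ' = 2.3562 + 0.0·1.0 = 2.3562
ω = 0 → straight: x' = 3 + 0.75·cos(2.3562)·1.0 = 2.4697
y' = 3.5 + 0.75·sin(2.3562)·1.0 = 4.0303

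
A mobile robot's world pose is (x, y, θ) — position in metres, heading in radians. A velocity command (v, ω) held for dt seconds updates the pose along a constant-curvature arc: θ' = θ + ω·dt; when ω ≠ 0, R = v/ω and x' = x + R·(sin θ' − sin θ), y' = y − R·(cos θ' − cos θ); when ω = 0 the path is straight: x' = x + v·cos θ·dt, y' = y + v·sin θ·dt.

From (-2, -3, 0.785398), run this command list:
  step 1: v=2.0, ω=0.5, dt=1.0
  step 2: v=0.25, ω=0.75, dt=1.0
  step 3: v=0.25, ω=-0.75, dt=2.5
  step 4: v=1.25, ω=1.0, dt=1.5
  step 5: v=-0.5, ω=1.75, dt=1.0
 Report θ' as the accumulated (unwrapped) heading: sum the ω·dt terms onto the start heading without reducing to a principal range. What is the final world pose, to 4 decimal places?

(0.6385, 0.5198, 3.4104)

step 1: θ'=1.2854 (R=4.0000) → pose (-0.9902, -1.2977, 1.2854)
step 2: θ'=2.0354 (R=0.3333) → pose (-1.0121, -1.0545, 2.0354)
step 3: θ'=0.1604 (R=-0.3333) → pose (-0.7673, -0.5761, 0.1604)
step 4: θ'=1.6604 (R=1.2500) → pose (0.2780, 0.7697, 1.6604)
step 5: θ'=3.4104 (R=-0.2857) → pose (0.6385, 0.5198, 3.4104)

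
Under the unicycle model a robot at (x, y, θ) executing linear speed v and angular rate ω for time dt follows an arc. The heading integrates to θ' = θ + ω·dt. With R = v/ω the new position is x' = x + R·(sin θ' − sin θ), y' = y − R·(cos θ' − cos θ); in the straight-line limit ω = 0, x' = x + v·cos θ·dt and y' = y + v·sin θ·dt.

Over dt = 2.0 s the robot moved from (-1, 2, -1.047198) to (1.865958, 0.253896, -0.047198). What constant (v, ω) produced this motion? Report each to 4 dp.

Δθ = -0.047198 − -1.047198 = 1.000000
ω = Δθ/dt = 1.000000/2.0 = 0.5000
R = Δx/(sin θ' − sin θ) = 3.5000
v = R·ω = 3.5000·0.5000 = 1.7500

v = 1.7500, ω = 0.5000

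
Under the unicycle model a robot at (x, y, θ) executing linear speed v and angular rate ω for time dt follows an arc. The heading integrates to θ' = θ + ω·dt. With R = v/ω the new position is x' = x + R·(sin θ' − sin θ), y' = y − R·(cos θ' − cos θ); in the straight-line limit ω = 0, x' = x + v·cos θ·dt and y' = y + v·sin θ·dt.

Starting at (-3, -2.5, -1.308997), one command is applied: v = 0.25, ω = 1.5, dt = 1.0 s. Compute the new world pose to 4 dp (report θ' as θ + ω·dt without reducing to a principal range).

(-2.8074, -2.6205, 0.1910)

θ' = -1.3090 + 1.5·1.0 = 0.1910
R = v/ω = 0.25/1.5 = 0.1667
x' = -3 + 0.1667·(sin 0.1910 − sin -1.3090) = -2.8074
y' = -2.5 − 0.1667·(cos 0.1910 − cos -1.3090) = -2.6205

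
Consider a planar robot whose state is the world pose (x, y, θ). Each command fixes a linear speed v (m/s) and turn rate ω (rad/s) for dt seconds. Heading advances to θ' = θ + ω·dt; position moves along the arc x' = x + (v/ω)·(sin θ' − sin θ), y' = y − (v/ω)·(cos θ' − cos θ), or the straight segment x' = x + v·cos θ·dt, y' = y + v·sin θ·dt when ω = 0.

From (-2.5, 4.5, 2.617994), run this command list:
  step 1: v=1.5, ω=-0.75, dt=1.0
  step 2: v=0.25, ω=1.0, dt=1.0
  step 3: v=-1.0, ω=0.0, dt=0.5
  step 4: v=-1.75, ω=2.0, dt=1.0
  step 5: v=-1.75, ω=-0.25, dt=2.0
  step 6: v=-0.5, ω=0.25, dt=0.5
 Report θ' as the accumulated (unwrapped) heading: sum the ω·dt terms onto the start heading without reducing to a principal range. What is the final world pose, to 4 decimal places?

(-1.6056, 10.3450, 4.4930)

step 1: θ'=1.8680 (R=-2.0000) → pose (-3.4123, 5.6464, 1.8680)
step 2: θ'=2.8680 (R=0.2500) → pose (-3.5838, 5.8139, 2.8680)
step 3: θ'=2.8680 (straight) → pose (-3.1024, 5.6788, 2.8680)
step 4: θ'=4.8680 (R=-0.8750) → pose (-2.0016, 6.6568, 4.8680)
step 5: θ'=4.3680 (R=7.0000) → pose (-1.6751, 10.1051, 4.3680)
step 6: θ'=4.4930 (R=-2.0000) → pose (-1.6056, 10.3450, 4.4930)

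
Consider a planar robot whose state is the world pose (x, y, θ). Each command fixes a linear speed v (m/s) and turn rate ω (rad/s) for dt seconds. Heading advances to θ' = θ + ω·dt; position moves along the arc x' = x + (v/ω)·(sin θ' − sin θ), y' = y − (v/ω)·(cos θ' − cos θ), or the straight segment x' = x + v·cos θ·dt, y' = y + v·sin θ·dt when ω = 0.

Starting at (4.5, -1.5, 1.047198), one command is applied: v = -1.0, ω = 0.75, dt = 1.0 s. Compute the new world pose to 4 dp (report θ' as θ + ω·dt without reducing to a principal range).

θ' = 1.0472 + 0.75·1.0 = 1.7972
R = v/ω = -1.0/0.75 = -1.3333
x' = 4.5 + -1.3333·(sin 1.7972 − sin 1.0472) = 4.3554
y' = -1.5 − -1.3333·(cos 1.7972 − cos 1.0472) = -2.4660

(4.3554, -2.4660, 1.7972)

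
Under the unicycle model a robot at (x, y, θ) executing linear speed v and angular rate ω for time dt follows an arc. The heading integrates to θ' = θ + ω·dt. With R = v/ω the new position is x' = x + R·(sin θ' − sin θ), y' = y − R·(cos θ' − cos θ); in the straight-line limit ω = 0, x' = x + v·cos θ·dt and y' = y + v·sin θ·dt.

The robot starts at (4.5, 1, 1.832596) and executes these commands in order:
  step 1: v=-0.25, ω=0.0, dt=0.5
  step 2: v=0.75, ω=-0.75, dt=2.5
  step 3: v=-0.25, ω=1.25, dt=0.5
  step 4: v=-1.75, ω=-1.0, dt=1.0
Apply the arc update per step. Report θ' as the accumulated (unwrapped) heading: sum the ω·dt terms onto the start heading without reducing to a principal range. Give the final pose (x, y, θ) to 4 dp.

step 1: θ'=1.8326 (straight) → pose (4.5324, 0.8793, 1.8326)
step 2: θ'=-0.0424 (R=-1.0000) → pose (5.5407, 2.1372, -0.0424)
step 3: θ'=0.5826 (R=-0.2000) → pose (5.4222, 2.1044, 0.5826)
step 4: θ'=-0.4174 (R=1.7500) → pose (3.7499, 1.9659, -0.4174)

(3.7499, 1.9659, -0.4174)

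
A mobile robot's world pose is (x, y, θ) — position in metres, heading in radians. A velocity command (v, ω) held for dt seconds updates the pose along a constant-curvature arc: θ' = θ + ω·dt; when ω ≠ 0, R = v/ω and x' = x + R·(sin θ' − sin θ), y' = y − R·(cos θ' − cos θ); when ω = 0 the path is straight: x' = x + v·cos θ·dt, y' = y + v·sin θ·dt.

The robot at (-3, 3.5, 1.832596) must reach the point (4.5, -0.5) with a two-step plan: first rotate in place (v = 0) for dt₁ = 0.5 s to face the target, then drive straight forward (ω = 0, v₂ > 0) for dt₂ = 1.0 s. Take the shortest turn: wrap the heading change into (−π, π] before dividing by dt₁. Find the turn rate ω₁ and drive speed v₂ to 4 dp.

ω₁ = -4.6451, v₂ = 8.5000

heading to target = atan2(-0.5−3.5, 4.5−-3) = -0.4900
Δθ = wrap(-0.4900 − 1.8326) = -2.3226; ω₁ = Δθ/dt₁ = -4.6451
distance = √((4.5−-3)² + (-0.5−3.5)²) = 8.5000; v₂ = distance/dt₂ = 8.5000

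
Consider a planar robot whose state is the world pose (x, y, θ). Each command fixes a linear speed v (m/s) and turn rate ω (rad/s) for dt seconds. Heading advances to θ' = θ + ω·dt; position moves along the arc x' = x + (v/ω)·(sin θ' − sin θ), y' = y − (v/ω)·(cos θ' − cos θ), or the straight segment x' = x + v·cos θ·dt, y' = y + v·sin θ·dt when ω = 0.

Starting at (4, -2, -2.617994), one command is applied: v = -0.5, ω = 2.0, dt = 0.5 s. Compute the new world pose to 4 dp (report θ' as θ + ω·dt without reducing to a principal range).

(4.1247, -1.7953, -1.6180)

θ' = -2.6180 + 2.0·0.5 = -1.6180
R = v/ω = -0.5/2.0 = -0.2500
x' = 4 + -0.2500·(sin -1.6180 − sin -2.6180) = 4.1247
y' = -2 − -0.2500·(cos -1.6180 − cos -2.6180) = -1.7953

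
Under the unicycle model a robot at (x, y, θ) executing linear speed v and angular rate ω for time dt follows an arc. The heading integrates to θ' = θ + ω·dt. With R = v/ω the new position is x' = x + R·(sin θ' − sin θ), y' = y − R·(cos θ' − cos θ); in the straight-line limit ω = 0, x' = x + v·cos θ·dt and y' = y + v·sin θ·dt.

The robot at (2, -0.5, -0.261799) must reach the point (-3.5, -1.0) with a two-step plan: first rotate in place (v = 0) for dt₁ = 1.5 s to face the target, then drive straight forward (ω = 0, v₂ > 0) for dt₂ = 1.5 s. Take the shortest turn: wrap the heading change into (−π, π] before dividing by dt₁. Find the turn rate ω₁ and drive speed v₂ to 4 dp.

heading to target = atan2(-1−-0.5, -3.5−2) = -3.0509
Δθ = wrap(-3.0509 − -0.2618) = -2.7891; ω₁ = Δθ/dt₁ = -1.8594
distance = √((-3.5−2)² + (-1−-0.5)²) = 5.5227; v₂ = distance/dt₂ = 3.6818

ω₁ = -1.8594, v₂ = 3.6818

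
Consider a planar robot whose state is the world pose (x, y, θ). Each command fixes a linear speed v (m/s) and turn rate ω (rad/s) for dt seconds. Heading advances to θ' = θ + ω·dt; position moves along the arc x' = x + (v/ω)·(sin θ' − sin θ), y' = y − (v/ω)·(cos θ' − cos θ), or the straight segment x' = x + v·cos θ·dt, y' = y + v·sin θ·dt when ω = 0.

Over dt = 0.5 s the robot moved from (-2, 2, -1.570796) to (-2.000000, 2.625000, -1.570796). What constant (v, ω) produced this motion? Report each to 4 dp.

Δθ = -1.570796 − -1.570796 = 0.000000
ω = Δθ/dt = 0.000000/0.5 = 0.0000
ω = 0 → v = (Δx·cos θ + Δy·sin θ)/dt = -1.2500

v = -1.2500, ω = 0.0000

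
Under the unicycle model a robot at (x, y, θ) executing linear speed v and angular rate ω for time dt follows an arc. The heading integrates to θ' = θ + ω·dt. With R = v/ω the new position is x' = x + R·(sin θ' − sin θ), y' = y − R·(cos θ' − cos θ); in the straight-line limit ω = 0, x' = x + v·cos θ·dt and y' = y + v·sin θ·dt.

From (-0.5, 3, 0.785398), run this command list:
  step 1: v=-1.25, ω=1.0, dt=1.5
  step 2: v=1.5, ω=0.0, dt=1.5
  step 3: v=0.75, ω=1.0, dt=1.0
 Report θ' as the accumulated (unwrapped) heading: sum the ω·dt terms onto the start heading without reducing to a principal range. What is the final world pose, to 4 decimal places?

step 1: θ'=2.2854 (R=-1.2500) → pose (-0.5603, 1.2970, 2.2854)
step 2: θ'=2.2854 (straight) → pose (-2.0348, 2.9965, 2.2854)
step 3: θ'=3.2854 (R=0.7500) → pose (-2.7088, 3.2473, 3.2854)

(-2.7088, 3.2473, 3.2854)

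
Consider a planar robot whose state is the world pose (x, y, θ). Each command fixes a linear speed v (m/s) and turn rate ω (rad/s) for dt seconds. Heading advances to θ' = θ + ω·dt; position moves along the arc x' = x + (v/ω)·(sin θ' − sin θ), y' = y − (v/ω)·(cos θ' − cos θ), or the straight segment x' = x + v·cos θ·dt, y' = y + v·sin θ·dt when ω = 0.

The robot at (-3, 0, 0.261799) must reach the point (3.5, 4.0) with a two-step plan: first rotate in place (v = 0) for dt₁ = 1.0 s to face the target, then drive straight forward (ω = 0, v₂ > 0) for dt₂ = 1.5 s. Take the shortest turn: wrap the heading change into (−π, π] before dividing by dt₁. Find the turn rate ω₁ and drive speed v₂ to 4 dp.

ω₁ = 0.2899, v₂ = 5.0881

heading to target = atan2(4−0, 3.5−-3) = 0.5517
Δθ = wrap(0.5517 − 0.2618) = 0.2899; ω₁ = Δθ/dt₁ = 0.2899
distance = √((3.5−-3)² + (4−0)²) = 7.6322; v₂ = distance/dt₂ = 5.0881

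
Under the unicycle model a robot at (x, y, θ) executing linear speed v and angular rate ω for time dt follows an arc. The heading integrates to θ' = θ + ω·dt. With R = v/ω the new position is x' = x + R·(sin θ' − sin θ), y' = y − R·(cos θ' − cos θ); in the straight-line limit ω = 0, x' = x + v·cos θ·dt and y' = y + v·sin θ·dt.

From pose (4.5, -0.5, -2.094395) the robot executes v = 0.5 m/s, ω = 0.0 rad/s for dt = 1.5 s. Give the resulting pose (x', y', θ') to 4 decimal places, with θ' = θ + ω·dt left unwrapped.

(4.1250, -1.1495, -2.0944)

θ' = -2.0944 + 0.0·1.5 = -2.0944
ω = 0 → straight: x' = 4.5 + 0.5·cos(-2.0944)·1.5 = 4.1250
y' = -0.5 + 0.5·sin(-2.0944)·1.5 = -1.1495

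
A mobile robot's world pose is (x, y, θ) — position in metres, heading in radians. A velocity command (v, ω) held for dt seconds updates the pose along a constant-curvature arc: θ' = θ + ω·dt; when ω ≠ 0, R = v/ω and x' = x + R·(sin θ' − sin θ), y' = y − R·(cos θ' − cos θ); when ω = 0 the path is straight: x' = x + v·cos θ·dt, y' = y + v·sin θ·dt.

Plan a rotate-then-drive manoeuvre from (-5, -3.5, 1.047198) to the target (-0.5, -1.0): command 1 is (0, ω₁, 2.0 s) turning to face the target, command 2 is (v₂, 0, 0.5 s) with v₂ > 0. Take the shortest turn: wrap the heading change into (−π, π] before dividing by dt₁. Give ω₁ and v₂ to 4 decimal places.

heading to target = atan2(-1−-3.5, -0.5−-5) = 0.5071
Δθ = wrap(0.5071 − 1.0472) = -0.5401; ω₁ = Δθ/dt₁ = -0.2700
distance = √((-0.5−-5)² + (-1−-3.5)²) = 5.1478; v₂ = distance/dt₂ = 10.2956

ω₁ = -0.2700, v₂ = 10.2956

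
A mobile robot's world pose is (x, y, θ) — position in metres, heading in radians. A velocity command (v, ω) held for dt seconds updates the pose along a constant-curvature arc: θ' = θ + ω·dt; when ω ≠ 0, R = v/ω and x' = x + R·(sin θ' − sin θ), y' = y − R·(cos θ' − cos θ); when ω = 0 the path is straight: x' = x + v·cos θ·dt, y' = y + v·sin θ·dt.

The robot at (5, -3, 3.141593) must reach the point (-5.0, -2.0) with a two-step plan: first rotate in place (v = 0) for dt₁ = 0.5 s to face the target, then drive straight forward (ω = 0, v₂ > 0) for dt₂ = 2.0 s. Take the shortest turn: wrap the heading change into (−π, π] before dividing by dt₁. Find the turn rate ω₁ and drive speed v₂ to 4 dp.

heading to target = atan2(-2−-3, -5−5) = 3.0419
Δθ = wrap(3.0419 − 3.1416) = -0.0997; ω₁ = Δθ/dt₁ = -0.1993
distance = √((-5−5)² + (-2−-3)²) = 10.0499; v₂ = distance/dt₂ = 5.0249

ω₁ = -0.1993, v₂ = 5.0249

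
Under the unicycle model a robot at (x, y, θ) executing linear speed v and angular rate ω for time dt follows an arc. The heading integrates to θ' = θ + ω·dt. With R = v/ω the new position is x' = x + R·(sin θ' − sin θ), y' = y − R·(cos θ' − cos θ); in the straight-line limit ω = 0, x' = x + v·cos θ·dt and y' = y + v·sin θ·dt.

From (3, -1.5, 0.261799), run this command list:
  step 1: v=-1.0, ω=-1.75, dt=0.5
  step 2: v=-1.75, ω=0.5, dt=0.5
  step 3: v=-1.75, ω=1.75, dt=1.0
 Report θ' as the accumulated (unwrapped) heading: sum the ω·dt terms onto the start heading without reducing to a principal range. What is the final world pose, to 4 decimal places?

(0.4141, -1.7578, 1.3868)

step 1: θ'=-0.6132 (R=0.5714) → pose (2.5233, -1.4154, -0.6132)
step 2: θ'=-0.3632 (R=-3.5000) → pose (1.7525, -1.0060, -0.3632)
step 3: θ'=1.3868 (R=-1.0000) → pose (0.4141, -1.7578, 1.3868)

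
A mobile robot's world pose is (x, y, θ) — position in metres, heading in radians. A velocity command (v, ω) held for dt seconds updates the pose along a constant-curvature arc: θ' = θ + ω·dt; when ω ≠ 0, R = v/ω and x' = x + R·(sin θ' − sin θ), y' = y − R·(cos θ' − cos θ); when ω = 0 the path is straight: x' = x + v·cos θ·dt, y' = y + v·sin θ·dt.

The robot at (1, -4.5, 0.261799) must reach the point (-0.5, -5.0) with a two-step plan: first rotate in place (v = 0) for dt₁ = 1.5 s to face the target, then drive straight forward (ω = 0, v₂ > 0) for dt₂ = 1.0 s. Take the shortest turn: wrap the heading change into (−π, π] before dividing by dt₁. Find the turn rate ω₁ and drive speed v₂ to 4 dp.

ω₁ = -2.0544, v₂ = 1.5811

heading to target = atan2(-5−-4.5, -0.5−1) = -2.8198
Δθ = wrap(-2.8198 − 0.2618) = -3.0816; ω₁ = Δθ/dt₁ = -2.0544
distance = √((-0.5−1)² + (-5−-4.5)²) = 1.5811; v₂ = distance/dt₂ = 1.5811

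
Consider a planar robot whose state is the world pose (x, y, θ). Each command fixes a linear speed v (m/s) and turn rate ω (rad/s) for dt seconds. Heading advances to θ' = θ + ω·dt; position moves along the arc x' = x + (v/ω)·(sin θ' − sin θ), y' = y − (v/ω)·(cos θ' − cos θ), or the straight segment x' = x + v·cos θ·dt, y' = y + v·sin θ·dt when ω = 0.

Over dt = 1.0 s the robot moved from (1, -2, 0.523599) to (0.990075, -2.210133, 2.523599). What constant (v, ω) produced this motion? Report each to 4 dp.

Δθ = 2.523599 − 0.523599 = 2.000000
ω = Δθ/dt = 2.000000/1.0 = 2.0000
R = −Δy/(cos θ' − cos θ) = -0.1250
v = R·ω = -0.1250·2.0000 = -0.2500

v = -0.2500, ω = 2.0000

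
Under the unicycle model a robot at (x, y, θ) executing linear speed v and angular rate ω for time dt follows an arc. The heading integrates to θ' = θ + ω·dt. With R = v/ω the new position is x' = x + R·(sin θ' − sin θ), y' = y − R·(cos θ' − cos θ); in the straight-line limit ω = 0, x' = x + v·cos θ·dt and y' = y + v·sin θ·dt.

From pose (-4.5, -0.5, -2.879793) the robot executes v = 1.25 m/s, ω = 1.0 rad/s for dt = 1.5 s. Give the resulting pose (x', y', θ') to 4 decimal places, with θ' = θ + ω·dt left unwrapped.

θ' = -2.8798 + 1.0·1.5 = -1.3798
R = v/ω = 1.25/1.0 = 1.2500
x' = -4.5 + 1.2500·(sin -1.3798 − sin -2.8798) = -5.4037
y' = -0.5 − 1.2500·(cos -1.3798 − cos -2.8798) = -1.9447

(-5.4037, -1.9447, -1.3798)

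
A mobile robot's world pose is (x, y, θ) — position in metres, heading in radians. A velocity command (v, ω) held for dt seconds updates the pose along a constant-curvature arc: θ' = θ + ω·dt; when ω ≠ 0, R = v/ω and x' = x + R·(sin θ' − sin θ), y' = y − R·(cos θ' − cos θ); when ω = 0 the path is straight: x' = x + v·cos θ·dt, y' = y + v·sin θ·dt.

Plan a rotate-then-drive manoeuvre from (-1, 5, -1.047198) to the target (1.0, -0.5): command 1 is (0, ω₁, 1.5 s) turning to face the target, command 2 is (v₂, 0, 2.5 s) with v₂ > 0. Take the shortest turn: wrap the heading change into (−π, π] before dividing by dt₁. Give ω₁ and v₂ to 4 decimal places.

heading to target = atan2(-0.5−5, 1−-1) = -1.2220
Δθ = wrap(-1.2220 − -1.0472) = -0.1748; ω₁ = Δθ/dt₁ = -0.1166
distance = √((1−-1)² + (-0.5−5)²) = 5.8523; v₂ = distance/dt₂ = 2.3409

ω₁ = -0.1166, v₂ = 2.3409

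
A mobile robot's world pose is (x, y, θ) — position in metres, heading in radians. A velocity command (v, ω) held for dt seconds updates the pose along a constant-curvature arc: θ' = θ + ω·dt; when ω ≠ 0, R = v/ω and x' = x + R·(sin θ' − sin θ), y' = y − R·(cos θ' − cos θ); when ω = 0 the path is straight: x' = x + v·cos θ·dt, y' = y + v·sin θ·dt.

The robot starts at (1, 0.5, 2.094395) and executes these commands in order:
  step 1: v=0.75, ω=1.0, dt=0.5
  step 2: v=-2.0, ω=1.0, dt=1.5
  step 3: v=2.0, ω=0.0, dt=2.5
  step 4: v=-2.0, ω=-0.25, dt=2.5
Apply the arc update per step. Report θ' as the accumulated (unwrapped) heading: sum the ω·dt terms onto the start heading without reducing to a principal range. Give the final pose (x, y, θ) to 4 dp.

(4.4590, 0.1783, 3.4694)

step 1: θ'=2.5944 (R=0.7500) → pose (0.7407, 0.7655, 2.5944)
step 2: θ'=4.0944 (R=-2.0000) → pose (3.4114, 1.3147, 4.0944)
step 3: θ'=4.0944 (straight) → pose (0.5144, -2.7606, 4.0944)
step 4: θ'=3.4694 (R=8.0000) → pose (4.4590, 0.1783, 3.4694)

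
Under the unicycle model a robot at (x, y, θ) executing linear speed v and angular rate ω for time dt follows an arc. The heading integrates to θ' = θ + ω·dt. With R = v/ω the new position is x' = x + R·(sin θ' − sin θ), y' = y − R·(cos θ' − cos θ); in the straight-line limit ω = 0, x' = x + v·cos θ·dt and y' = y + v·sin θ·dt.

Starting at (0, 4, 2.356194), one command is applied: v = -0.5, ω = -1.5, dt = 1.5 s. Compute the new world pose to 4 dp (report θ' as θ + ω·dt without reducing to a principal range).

(-0.2004, 3.4328, 0.1062)

θ' = 2.3562 + -1.5·1.5 = 0.1062
R = v/ω = -0.5/-1.5 = 0.3333
x' = 0 + 0.3333·(sin 0.1062 − sin 2.3562) = -0.2004
y' = 4 − 0.3333·(cos 0.1062 − cos 2.3562) = 3.4328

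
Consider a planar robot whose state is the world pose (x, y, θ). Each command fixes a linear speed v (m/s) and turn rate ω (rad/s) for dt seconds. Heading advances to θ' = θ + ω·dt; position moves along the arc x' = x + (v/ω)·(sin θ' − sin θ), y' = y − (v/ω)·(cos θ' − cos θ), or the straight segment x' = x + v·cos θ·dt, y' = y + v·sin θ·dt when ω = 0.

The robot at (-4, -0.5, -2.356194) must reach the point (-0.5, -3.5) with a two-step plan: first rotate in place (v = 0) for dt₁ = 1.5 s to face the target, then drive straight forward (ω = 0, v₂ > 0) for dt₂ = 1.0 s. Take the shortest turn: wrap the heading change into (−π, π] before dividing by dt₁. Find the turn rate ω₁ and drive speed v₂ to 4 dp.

ω₁ = 1.0984, v₂ = 4.6098

heading to target = atan2(-3.5−-0.5, -0.5−-4) = -0.7086
Δθ = wrap(-0.7086 − -2.3562) = 1.6476; ω₁ = Δθ/dt₁ = 1.0984
distance = √((-0.5−-4)² + (-3.5−-0.5)²) = 4.6098; v₂ = distance/dt₂ = 4.6098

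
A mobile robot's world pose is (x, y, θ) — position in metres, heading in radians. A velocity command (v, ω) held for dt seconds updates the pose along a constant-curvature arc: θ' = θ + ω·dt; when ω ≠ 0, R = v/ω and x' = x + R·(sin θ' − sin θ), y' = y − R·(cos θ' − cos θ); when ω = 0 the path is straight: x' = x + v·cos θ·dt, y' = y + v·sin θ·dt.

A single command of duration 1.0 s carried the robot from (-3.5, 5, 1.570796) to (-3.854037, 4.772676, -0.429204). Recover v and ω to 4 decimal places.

Δθ = -0.429204 − 1.570796 = -2.000000
ω = Δθ/dt = -2.000000/1.0 = -2.0000
R = Δx/(sin θ' − sin θ) = 0.2500
v = R·ω = 0.2500·-2.0000 = -0.5000

v = -0.5000, ω = -2.0000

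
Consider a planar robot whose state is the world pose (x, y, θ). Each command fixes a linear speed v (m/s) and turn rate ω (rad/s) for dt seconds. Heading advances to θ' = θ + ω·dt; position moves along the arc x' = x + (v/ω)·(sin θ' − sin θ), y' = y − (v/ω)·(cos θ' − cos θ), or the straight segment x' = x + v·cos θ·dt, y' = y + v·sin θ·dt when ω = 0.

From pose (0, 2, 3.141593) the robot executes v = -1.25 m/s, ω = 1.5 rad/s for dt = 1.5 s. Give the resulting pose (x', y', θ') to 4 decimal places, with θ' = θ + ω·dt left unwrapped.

θ' = 3.1416 + 1.5·1.5 = 5.3916
R = v/ω = -1.25/1.5 = -0.8333
x' = 0 + -0.8333·(sin 5.3916 − sin 3.1416) = 0.6484
y' = 2 − -0.8333·(cos 5.3916 − cos 3.1416) = 3.3568

(0.6484, 3.3568, 5.3916)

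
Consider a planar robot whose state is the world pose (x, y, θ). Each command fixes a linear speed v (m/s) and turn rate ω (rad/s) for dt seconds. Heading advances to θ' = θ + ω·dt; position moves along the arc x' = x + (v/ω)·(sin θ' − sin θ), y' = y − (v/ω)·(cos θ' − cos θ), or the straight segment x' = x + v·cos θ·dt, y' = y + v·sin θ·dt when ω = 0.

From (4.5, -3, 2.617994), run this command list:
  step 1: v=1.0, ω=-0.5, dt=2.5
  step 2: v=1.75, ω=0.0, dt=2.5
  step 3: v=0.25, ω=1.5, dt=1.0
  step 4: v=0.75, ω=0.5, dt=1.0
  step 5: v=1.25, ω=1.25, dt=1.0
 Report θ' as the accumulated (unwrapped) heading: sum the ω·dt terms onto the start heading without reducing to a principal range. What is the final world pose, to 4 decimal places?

step 1: θ'=1.3680 (R=-2.0000) → pose (3.5410, -0.8651, 1.3680)
step 2: θ'=1.3680 (straight) → pose (4.4222, 3.4202, 1.3680)
step 3: θ'=2.8680 (R=0.1667) → pose (4.3040, 3.6143, 2.8680)
step 4: θ'=3.3680 (R=1.5000) → pose (3.5620, 3.6318, 3.3680)
step 5: θ'=4.6180 (R=1.0000) → pose (2.7909, 2.7515, 4.6180)

(2.7909, 2.7515, 4.6180)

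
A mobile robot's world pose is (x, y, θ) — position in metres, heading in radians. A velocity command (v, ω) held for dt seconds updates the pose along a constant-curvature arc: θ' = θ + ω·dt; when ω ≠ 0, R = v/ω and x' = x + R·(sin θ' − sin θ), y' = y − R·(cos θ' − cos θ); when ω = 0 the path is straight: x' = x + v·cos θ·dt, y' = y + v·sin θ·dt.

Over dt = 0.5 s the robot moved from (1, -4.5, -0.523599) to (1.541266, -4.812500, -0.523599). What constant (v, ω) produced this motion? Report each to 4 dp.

Δθ = -0.523599 − -0.523599 = 0.000000
ω = Δθ/dt = 0.000000/0.5 = 0.0000
ω = 0 → v = (Δx·cos θ + Δy·sin θ)/dt = 1.2500

v = 1.2500, ω = 0.0000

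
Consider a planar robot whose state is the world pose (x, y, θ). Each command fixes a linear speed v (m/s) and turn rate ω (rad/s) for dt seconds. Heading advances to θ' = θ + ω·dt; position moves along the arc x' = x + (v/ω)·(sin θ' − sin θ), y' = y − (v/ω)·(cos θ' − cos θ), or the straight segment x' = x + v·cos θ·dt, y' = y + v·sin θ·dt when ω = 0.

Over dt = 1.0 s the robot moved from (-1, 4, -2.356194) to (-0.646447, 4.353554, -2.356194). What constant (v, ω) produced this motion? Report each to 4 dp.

v = -0.5000, ω = 0.0000

Δθ = -2.356194 − -2.356194 = 0.000000
ω = Δθ/dt = 0.000000/1.0 = 0.0000
ω = 0 → v = (Δx·cos θ + Δy·sin θ)/dt = -0.5000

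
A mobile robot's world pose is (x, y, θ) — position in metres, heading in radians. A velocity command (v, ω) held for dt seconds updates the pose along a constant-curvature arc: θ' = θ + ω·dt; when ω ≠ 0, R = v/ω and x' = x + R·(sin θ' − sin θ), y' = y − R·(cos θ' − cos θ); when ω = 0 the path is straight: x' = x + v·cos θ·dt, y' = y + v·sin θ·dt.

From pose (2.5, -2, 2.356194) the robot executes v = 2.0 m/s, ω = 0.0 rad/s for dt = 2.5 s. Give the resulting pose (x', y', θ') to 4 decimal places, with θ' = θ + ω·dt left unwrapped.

θ' = 2.3562 + 0.0·2.5 = 2.3562
ω = 0 → straight: x' = 2.5 + 2.0·cos(2.3562)·2.5 = -1.0355
y' = -2 + 2.0·sin(2.3562)·2.5 = 1.5355

(-1.0355, 1.5355, 2.3562)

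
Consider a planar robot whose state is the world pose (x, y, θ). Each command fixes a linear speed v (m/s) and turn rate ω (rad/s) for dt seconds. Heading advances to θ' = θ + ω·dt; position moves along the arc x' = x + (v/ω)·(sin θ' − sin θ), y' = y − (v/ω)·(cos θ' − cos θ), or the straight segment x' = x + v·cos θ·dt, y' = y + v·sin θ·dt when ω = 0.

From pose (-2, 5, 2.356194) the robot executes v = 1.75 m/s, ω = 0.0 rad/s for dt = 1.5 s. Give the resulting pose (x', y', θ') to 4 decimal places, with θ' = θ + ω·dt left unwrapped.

(-3.8562, 6.8562, 2.3562)

θ' = 2.3562 + 0.0·1.5 = 2.3562
ω = 0 → straight: x' = -2 + 1.75·cos(2.3562)·1.5 = -3.8562
y' = 5 + 1.75·sin(2.3562)·1.5 = 6.8562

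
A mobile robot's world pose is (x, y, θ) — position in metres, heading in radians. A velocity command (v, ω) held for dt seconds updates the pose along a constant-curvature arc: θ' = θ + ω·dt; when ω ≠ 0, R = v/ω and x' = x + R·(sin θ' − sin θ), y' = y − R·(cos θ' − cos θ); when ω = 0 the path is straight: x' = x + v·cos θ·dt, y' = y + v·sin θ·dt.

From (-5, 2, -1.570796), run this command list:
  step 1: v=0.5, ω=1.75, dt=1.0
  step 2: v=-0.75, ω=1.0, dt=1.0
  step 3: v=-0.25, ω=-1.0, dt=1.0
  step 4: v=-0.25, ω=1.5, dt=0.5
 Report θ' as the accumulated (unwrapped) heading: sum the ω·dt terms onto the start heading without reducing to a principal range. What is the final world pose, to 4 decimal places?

(-5.5132, 1.0523, 0.9292)

step 1: θ'=0.1792 (R=0.2857) → pose (-4.6634, 1.7189, 0.1792)
step 2: θ'=1.1792 (R=-0.7500) → pose (-5.2229, 1.2671, 1.1792)
step 3: θ'=0.1792 (R=0.2500) → pose (-5.4094, 1.1165, 0.1792)
step 4: θ'=0.9292 (R=-0.1667) → pose (-5.5132, 1.0523, 0.9292)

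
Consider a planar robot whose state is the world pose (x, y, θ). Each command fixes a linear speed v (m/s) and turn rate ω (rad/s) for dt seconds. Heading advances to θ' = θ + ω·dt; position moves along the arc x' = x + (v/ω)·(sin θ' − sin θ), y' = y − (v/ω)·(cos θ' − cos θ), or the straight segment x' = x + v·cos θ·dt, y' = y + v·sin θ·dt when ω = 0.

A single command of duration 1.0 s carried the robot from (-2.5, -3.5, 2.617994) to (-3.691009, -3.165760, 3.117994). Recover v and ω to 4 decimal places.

Δθ = 3.117994 − 2.617994 = 0.500000
ω = Δθ/dt = 0.500000/1.0 = 0.5000
R = Δx/(sin θ' − sin θ) = 2.5000
v = R·ω = 2.5000·0.5000 = 1.2500

v = 1.2500, ω = 0.5000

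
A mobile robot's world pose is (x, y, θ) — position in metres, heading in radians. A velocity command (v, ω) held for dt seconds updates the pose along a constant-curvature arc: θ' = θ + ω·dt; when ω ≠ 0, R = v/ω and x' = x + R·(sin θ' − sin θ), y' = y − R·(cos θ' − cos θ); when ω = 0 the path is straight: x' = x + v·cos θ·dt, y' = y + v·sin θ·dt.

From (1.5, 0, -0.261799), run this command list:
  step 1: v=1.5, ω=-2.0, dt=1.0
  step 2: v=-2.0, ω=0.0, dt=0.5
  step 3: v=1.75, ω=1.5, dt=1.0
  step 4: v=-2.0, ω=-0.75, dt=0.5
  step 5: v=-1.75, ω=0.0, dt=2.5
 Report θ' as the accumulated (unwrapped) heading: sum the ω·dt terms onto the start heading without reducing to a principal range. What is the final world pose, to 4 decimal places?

(0.1964, 2.7581, -1.1368)

step 1: θ'=-2.2618 (R=-0.7500) → pose (1.8838, -1.2024, -2.2618)
step 2: θ'=-2.2618 (straight) → pose (2.5212, -0.4318, -2.2618)
step 3: θ'=-0.7618 (R=1.1667) → pose (2.6149, -2.0195, -0.7618)
step 4: θ'=-1.1368 (R=2.6667) → pose (2.0361, -1.2113, -1.1368)
step 5: θ'=-1.1368 (straight) → pose (0.1964, 2.7581, -1.1368)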